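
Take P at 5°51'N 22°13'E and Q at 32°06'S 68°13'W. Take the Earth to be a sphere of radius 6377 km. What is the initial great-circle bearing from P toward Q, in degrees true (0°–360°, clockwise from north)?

θ = atan2( sin Δλ·cos φ₂ ,  cos φ₁ sin φ₂ − sin φ₁ cos φ₂ cos Δλ )
  = atan2(-0.8471, -0.5280) = 238.07°

238.1°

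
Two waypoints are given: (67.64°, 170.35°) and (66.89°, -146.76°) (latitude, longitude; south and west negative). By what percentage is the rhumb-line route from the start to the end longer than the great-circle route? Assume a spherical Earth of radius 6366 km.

2.0%

Great circle: σ = 0.2838 rad → d_gc = Rσ = 1806.7 km
Rhumb: Δφ = -0.0131, Δλ = +0.7486, Δψ = -0.0339, q = Δφ/Δψ = 0.3864 → d_rh = R√(Δφ²+q²Δλ²) = 1843.4 km
Excess = (1843.4 − 1806.7) / 1806.7 = 36.7 / 1806.7 = 2.03% ≈ 2.0%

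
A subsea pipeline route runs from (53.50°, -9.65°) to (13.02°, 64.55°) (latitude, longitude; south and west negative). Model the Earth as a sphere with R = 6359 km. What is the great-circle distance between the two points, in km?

7790 km

cos σ = sin φ₁ sin φ₂ + cos φ₁ cos φ₂ cos Δλ
      = sin(53.50°)sin(13.02°) + cos(53.50°)cos(13.02°)cos(74.20°) = 0.3389
σ = 70.190° → d = Rσ = 6359·1.22505 = 7790 km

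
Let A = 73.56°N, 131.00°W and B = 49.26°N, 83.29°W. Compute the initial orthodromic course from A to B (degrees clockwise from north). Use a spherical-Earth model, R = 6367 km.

θ = atan2( sin Δλ·cos φ₂ ,  cos φ₁ sin φ₂ − sin φ₁ cos φ₂ cos Δλ )
  = atan2(+0.4828, -0.2068) = 113.18°

113.2°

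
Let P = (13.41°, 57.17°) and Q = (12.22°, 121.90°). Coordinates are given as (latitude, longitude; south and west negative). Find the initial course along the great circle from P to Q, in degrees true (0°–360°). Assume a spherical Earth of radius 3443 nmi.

N = sin Δλ·cos φ₂ = +0.8838;  D = cos φ₁ sin φ₂ − sin φ₁ cos φ₂ cos Δλ = +0.1091
initial course = atan2(N, D) = 82.96°

83.0°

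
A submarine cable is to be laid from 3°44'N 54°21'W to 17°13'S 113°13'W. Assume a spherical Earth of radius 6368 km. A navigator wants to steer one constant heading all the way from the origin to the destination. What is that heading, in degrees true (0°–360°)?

250.2°

Meridional parts: M(φ₁)=+0.0652, M(φ₂)=-0.3051 → ΔM = -0.3703;  Δλ = -1.0274 rad
tan C = Δλ / ΔM = +2.7744 → C = 250.18°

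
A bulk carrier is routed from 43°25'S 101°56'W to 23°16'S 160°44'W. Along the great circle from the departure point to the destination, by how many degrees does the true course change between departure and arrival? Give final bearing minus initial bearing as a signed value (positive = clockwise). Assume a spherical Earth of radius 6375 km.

+34.9°

At departure: θ₁ = atan2(sin Δλ cos φ₂, cos φ₁ sin φ₂ − sin φ₁ cos φ₂ cos Δλ) = 272.93°
At arrival: θ₂ = atan2(sin Δλ cos φ₁, −cos φ₂ sin φ₁ + sin φ₂ cos φ₁ cos Δλ) = 307.85°
Δθ = θ₂ − θ₁ = +34.9°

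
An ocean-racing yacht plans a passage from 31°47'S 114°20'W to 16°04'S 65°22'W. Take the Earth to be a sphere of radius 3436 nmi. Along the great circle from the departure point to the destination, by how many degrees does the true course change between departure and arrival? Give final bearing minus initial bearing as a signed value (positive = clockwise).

-21.1°

At departure: θ₁ = atan2(sin Δλ cos φ₂, cos φ₁ sin φ₂ − sin φ₁ cos φ₂ cos Δλ) = 82.38°
At arrival: θ₂ = atan2(sin Δλ cos φ₁, −cos φ₂ sin φ₁ + sin φ₂ cos φ₁ cos Δλ) = 61.26°
Δθ = θ₂ − θ₁ = -21.1°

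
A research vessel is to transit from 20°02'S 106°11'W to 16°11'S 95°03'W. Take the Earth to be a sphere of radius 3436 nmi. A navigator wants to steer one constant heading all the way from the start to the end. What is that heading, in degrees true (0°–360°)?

Meridional parts: M(φ₁)=-0.3570, M(φ₂)=-0.2863 → ΔM = +0.0707;  Δλ = +0.1943 rad
tan C = Δλ / ΔM = +2.7479 → C = 70.00°

70.0°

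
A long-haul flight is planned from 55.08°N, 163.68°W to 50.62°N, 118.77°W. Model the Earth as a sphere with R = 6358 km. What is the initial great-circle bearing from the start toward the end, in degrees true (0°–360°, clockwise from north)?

θ = atan2( sin Δλ·cos φ₂ ,  cos φ₁ sin φ₂ − sin φ₁ cos φ₂ cos Δλ )
  = atan2(+0.4479, +0.0740) = 80.62°

80.6°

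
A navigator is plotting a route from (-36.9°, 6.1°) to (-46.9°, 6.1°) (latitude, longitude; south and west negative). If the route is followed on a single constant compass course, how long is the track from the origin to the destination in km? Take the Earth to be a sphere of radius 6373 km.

Rhumb course C = atan2(Δλ, Δψ) with Δψ = ln[tan(π/4+φ₂/2)/tan(π/4+φ₁/2)] = -0.2353, Δλ = +0.0000 → C = 180.00°
d = R·|Δφ| / |cos C| = 6373·0.17453 / 1.00000 = 1112 km

1112 km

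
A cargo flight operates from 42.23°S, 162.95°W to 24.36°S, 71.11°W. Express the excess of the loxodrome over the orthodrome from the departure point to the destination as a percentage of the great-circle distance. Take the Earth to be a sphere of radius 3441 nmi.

4.1%

Great circle: σ = 1.3124 rad → d_gc = Rσ = 4515.8 nmi
Rhumb: Δφ = +0.3119, Δλ = +1.6029, Δψ = +0.3760, q = Δφ/Δψ = 0.8295 → d_rh = R√(Δφ²+q²Δλ²) = 4699.4 nmi
Excess = (4699.4 − 4515.8) / 4515.8 = 183.6 / 4515.8 = 4.07% ≈ 4.1%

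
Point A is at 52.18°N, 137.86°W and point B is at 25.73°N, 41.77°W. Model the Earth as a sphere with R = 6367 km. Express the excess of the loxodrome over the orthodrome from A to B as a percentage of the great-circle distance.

Great circle: σ = 1.2825 rad → d_gc = Rσ = 8165.6 km
Rhumb: Δφ = -0.4616, Δλ = +1.6771, Δψ = -0.6063, q = Δφ/Δψ = 0.7614 → d_rh = R√(Δφ²+q²Δλ²) = 8645.3 km
Excess = (8645.3 − 8165.6) / 8165.6 = 479.7 / 8165.6 = 5.87% ≈ 5.9%

5.9%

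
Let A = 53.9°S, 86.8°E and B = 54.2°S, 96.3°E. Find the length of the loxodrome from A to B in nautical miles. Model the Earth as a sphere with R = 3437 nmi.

335 nmi

Rhumb course C = atan2(Δλ, Δψ) with Δψ = ln[tan(π/4+φ₂/2)/tan(π/4+φ₁/2)] = -0.0089, Δλ = +0.1658 → C = 93.08°
d = R·|Δφ| / |cos C| = 3437·0.00524 / 0.05371 = 335 nmi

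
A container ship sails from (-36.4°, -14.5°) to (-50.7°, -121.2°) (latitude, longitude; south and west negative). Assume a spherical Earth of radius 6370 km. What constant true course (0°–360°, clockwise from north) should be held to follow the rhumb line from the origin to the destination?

259.4°

Δψ = ln[tan(π/4+φ₂/2)/tan(π/4+φ₁/2)] = -0.3469
Δλ = -1.8623 rad (taken the short way round)
course = atan2(Δλ, Δψ) = 259.45°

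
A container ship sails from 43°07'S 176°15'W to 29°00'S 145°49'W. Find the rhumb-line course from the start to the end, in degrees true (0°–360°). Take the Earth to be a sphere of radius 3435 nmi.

Meridional parts: M(φ₁)=-0.8356, M(φ₂)=-0.5293 → ΔM = +0.3064;  Δλ = +0.5312 rad
tan C = Δλ / ΔM = +1.7337 → C = 60.02°

60.0°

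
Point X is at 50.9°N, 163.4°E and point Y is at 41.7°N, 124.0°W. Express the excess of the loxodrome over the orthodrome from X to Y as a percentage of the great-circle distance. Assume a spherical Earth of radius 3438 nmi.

Great circle: σ = 0.8539 rad → d_gc = Rσ = 2935.6 nmi
Rhumb: Δφ = -0.1606, Δλ = +1.2671, Δψ = -0.2332, q = Δφ/Δψ = 0.6885 → d_rh = R√(Δφ²+q²Δλ²) = 3049.7 nmi
Excess = (3049.7 − 2935.6) / 2935.6 = 114.1 / 2935.6 = 3.89% ≈ 3.9%

3.9%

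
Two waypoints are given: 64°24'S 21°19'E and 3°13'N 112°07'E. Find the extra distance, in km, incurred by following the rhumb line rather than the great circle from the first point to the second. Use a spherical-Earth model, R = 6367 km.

Great circle: cos σ = sin φ₁ sin φ₂ + cos φ₁ cos φ₂ cos Δλ,  σ = 1.6275 rad → d_gc = 10362.0 km
Rhumb line: Δψ = +1.5381, q = Δφ/Δψ = 0.7673, d_rh = R√(Δφ²+q²Δλ²) = 10788.6 km
Excess = 10788.6 − 10362.0 = 426.6 ≈ 427 km

427 km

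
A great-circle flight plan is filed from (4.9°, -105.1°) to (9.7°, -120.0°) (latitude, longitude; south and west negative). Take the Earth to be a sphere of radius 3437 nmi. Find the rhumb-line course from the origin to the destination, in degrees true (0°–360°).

288.0°

Δψ = ln[tan(π/4+φ₂/2)/tan(π/4+φ₁/2)] = +0.0845
Δλ = -0.2601 rad (taken the short way round)
course = atan2(Δλ, Δψ) = 288.00°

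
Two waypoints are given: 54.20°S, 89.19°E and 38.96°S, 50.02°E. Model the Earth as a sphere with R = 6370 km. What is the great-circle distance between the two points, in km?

3379 km

Haversine: a = sin²(Δφ/2)+cos φ₁ cos φ₂ sin²(Δλ/2) = 0.06869;  σ = 2·atan2(√a,√(1−a))
σ = 30.388° → d = Rσ = 6370·0.53038 = 3379 km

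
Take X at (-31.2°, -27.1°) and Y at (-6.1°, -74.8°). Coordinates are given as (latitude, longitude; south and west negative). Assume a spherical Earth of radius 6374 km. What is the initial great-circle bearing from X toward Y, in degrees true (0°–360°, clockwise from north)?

289.2°

N = sin Δλ·cos φ₂ = -0.7354;  D = cos φ₁ sin φ₂ − sin φ₁ cos φ₂ cos Δλ = +0.2558
initial course = atan2(N, D) = 289.18°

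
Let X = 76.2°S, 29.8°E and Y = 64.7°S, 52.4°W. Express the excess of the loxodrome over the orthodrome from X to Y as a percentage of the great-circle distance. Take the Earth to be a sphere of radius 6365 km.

8.1%

Great circle: σ = 0.4694 rad → d_gc = Rσ = 2988.0 km
Rhumb: Δφ = +0.2007, Δλ = -1.4347, Δψ = +0.6177, q = Δφ/Δψ = 0.3249 → d_rh = R√(Δφ²+q²Δλ²) = 3230.4 km
Excess = (3230.4 − 2988.0) / 2988.0 = 242.4 / 2988.0 = 8.11% ≈ 8.1%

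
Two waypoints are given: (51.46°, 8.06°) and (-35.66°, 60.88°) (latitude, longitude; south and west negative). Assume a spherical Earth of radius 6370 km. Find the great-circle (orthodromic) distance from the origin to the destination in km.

10965 km

Haversine: a = sin²(Δφ/2)+cos φ₁ cos φ₂ sin²(Δλ/2) = 0.57503;  σ = 2·atan2(√a,√(1−a))
σ = 98.630° → d = Rσ = 6370·1.72143 = 10965 km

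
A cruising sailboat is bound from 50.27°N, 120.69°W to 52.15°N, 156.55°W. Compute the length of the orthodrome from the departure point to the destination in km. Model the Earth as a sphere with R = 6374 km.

cos σ = sin φ₁ sin φ₂ + cos φ₁ cos φ₂ cos Δλ
      = sin(50.27°)sin(52.15°) + cos(50.27°)cos(52.15°)cos(-35.86°) = 0.9251
σ = 22.313° → d = Rσ = 6374·0.38944 = 2482 km

2482 km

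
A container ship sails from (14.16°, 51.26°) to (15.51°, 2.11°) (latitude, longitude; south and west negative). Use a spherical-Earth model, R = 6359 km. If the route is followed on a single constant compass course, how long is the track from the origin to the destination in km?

Δψ = ln[tan(π/4+φ₂/2)/tan(π/4+φ₁/2)] = +0.0244;  Δφ = +0.0236 rad,  Δλ = -0.8578 rad
q = Δφ/Δψ = 0.9666
d = R·√(Δφ² + q²Δλ²) = 6359·0.82955 = 5275 km

5275 km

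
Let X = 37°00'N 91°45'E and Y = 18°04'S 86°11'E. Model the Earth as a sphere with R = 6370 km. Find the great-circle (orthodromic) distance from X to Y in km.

cos σ = sin φ₁ sin φ₂ + cos φ₁ cos φ₂ cos Δλ
      = sin(37.00°)sin(-18.07°) + cos(37.00°)cos(-18.07°)cos(-5.57°) = 0.5690
σ = 55.317° → d = Rσ = 6370·0.96546 = 6150 km

6150 km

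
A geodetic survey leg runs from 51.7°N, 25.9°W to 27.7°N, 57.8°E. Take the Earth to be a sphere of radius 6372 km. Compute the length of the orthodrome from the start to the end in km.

7212 km

cos σ = sin φ₁ sin φ₂ + cos φ₁ cos φ₂ cos Δλ
      = sin(51.70°)sin(27.70°) + cos(51.70°)cos(27.70°)cos(83.70°) = 0.4250
σ = 64.848° → d = Rσ = 6372·1.13182 = 7212 km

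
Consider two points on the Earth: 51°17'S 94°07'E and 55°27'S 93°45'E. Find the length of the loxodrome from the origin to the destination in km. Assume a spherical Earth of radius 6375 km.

Δψ = ln[tan(π/4+φ₂/2)/tan(π/4+φ₁/2)] = -0.1220;  Δφ = -0.0727 rad,  Δλ = -0.0064 rad
q = Δφ/Δψ = 0.5961
d = R·√(Δφ² + q²Δλ²) = 6375·0.07282 = 464 km

464 km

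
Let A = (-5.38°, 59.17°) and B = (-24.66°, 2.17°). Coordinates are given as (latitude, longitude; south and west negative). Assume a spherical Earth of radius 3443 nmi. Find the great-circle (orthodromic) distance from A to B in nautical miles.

3477 nmi

cos σ = sin φ₁ sin φ₂ + cos φ₁ cos φ₂ cos Δλ
      = sin(-5.38°)sin(-24.66°) + cos(-5.38°)cos(-24.66°)cos(-57.00°) = 0.5319
σ = 57.866° → d = Rσ = 3443·1.00994 = 3477 nmi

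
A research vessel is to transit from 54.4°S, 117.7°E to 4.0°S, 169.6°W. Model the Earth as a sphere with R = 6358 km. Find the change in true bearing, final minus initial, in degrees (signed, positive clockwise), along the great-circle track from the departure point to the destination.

At departure: θ₁ = atan2(sin Δλ cos φ₂, cos φ₁ sin φ₂ − sin φ₁ cos φ₂ cos Δλ) = 78.11°
At arrival: θ₂ = atan2(sin Δλ cos φ₁, −cos φ₂ sin φ₁ + sin φ₂ cos φ₁ cos Δλ) = 34.82°
Δθ = θ₂ − θ₁ = -43.3°

-43.3°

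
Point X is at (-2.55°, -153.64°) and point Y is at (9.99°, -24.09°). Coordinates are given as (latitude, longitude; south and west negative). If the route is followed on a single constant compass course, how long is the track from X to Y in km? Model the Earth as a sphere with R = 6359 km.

Δψ = ln[tan(π/4+φ₂/2)/tan(π/4+φ₁/2)] = +0.2198;  Δφ = +0.2189 rad,  Δλ = +2.2611 rad
q = Δφ/Δψ = 0.9959
d = R·√(Δφ² + q²Δλ²) = 6359·2.26238 = 14386 km

14386 km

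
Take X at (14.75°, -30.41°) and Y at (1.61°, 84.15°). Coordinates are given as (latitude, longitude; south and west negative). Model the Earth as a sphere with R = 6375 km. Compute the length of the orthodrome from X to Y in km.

Haversine: a = sin²(Δφ/2)+cos φ₁ cos φ₂ sin²(Δλ/2) = 0.69732;  σ = 2·atan2(√a,√(1−a))
σ = 113.243° → d = Rσ = 6375·1.97647 = 12600 km

12600 km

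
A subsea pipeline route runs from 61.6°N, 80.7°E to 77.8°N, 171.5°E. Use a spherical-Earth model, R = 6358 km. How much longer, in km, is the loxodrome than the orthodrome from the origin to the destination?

Great circle: cos σ = sin φ₁ sin φ₂ + cos φ₁ cos φ₂ cos Δλ,  σ = 0.5387 rad → d_gc = 3425.02 km
Rhumb line: Δψ = +0.8619, q = Δφ/Δψ = 0.3280, d_rh = R√(Δφ²+q²Δλ²) = 3762.46 km
Excess = 3762.46 − 3425.02 = 337.44 ≈ 337 km

337 km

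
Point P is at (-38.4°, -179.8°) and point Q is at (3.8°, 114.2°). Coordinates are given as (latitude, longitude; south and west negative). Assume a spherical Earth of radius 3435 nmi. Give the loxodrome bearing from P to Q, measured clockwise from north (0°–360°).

Δψ = ln[tan(π/4+φ₂/2)/tan(π/4+φ₁/2)] = +0.7932
Δλ = -1.1519 rad (taken the short way round)
course = atan2(Δλ, Δψ) = 304.55°

304.6°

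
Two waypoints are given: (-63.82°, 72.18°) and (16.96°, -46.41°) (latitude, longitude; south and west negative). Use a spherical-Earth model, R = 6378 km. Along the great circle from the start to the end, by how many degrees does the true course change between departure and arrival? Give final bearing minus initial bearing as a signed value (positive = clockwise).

+82.6°

At departure: θ₁ = atan2(sin Δλ cos φ₂, cos φ₁ sin φ₂ − sin φ₁ cos φ₂ cos Δλ) = 251.44°
At arrival: θ₂ = atan2(sin Δλ cos φ₁, −cos φ₂ sin φ₁ + sin φ₂ cos φ₁ cos Δλ) = 334.07°
Δθ = θ₂ − θ₁ = +82.6°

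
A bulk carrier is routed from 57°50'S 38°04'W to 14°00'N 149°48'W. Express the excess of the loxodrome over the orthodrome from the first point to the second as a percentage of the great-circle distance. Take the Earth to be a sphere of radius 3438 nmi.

4.4%

Great circle: σ = 1.9780 rad → d_gc = Rσ = 6800.5 nmi
Rhumb: Δφ = +1.2537, Δλ = -1.9501, Δψ = +1.4905, q = Δφ/Δψ = 0.8411 → d_rh = R√(Δφ²+q²Δλ²) = 7098.1 nmi
Excess = (7098.1 − 6800.5) / 6800.5 = 297.6 / 6800.5 = 4.38% ≈ 4.4%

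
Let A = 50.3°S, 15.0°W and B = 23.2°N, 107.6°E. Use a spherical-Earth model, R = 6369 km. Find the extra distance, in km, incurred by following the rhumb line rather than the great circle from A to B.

408 km

Great circle: cos σ = sin φ₁ sin φ₂ + cos φ₁ cos φ₂ cos Δλ,  σ = 2.2388 rad → d_gc = 14258.9 km
Rhumb line: Δψ = +1.4353, q = Δφ/Δψ = 0.8938, d_rh = R√(Δφ²+q²Δλ²) = 14666.7 km
Excess = 14666.7 − 14258.9 = 407.8 ≈ 408 km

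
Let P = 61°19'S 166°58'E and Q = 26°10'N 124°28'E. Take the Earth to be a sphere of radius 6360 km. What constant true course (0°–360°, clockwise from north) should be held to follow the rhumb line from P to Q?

338.0°

Δψ = ln[tan(π/4+φ₂/2)/tan(π/4+φ₁/2)] = +1.8373
Δλ = -0.7418 rad (taken the short way round)
course = atan2(Δλ, Δψ) = 338.01°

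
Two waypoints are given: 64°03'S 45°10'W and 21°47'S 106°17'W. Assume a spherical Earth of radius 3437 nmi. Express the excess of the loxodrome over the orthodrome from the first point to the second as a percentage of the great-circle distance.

Great circle: σ = 1.0122 rad → d_gc = Rσ = 3479.1 nmi
Rhumb: Δφ = +0.7377, Δλ = -1.0667, Δψ = +1.0782, q = Δφ/Δψ = 0.6842 → d_rh = R√(Δφ²+q²Δλ²) = 3566.6 nmi
Excess = (3566.6 − 3479.1) / 3479.1 = 87.5 / 3479.1 = 2.52% ≈ 2.5%

2.5%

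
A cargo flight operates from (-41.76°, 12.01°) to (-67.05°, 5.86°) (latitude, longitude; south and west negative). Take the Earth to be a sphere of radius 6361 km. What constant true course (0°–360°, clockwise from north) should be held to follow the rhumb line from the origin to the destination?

Meridional parts: M(φ₁)=-0.8035, M(φ₂)=-1.5946 → ΔM = -0.7910;  Δλ = -0.1073 rad
tan C = Δλ / ΔM = +0.1357 → C = 187.73°

187.7°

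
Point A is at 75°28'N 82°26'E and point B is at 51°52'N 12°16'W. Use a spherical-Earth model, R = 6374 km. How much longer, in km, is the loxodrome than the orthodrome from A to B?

Great circle: cos σ = sin φ₁ sin φ₂ + cos φ₁ cos φ₂ cos Δλ,  σ = 0.7247 rad → d_gc = 4619.1 km
Rhumb line: Δψ = -0.9972, q = Δφ/Δψ = 0.4131, d_rh = R√(Δφ²+q²Δλ²) = 5082.4 km
Excess = 5082.4 − 4619.1 = 463.3 ≈ 463 km

463 km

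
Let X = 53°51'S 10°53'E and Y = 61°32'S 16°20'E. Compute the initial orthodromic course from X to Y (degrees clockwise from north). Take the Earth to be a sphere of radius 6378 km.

161.5°

N = sin Δλ·cos φ₂ = +0.0453;  D = cos φ₁ sin φ₂ − sin φ₁ cos φ₂ cos Δλ = -0.1354
initial course = atan2(N, D) = 161.52°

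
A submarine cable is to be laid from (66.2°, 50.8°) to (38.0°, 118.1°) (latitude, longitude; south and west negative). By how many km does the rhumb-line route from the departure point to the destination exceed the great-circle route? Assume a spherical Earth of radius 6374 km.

Great circle: cos σ = sin φ₁ sin φ₂ + cos φ₁ cos φ₂ cos Δλ,  σ = 0.8148 rad → d_gc = 5193.5 km
Rhumb line: Δψ = -0.8392, q = Δφ/Δψ = 0.5865, d_rh = R√(Δφ²+q²Δλ²) = 5396.7 km
Excess = 5396.7 − 5193.5 = 203.2 ≈ 203 km

203 km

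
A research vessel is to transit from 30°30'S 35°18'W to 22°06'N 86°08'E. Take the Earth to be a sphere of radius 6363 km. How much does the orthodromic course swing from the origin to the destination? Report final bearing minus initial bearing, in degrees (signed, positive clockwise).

Initial bearing θ₁ = atan2(sin Δλ cos φ₂, cos φ₁ sin φ₂ − sin φ₁ cos φ₂ cos Δλ) = 84.30°
Final bearing θ₂ = (initial bearing from the destination back to the start) + 180° = 67.72°
Δθ = θ₂ − θ₁ = -16.6°

-16.6°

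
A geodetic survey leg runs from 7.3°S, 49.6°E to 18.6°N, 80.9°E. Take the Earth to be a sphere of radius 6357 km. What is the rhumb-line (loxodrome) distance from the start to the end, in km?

Δψ = ln[tan(π/4+φ₂/2)/tan(π/4+φ₁/2)] = +0.4582;  Δφ = +0.4520 rad,  Δλ = +0.5463 rad
q = Δφ/Δψ = 0.9865
d = R·√(Δφ² + q²Δλ²) = 6357·0.70338 = 4471 km

4471 km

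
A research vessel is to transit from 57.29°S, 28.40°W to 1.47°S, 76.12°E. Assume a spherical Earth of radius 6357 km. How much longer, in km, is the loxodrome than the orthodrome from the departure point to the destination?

556 km

Great circle: cos σ = sin φ₁ sin φ₂ + cos φ₁ cos φ₂ cos Δλ,  σ = 1.6849 rad → d_gc = 10710.9 km
Rhumb line: Δψ = +1.2003, q = Δφ/Δψ = 0.8116, d_rh = R√(Δφ²+q²Δλ²) = 11267.0 km
Excess = 11267.0 − 10710.9 = 556.1 ≈ 556 km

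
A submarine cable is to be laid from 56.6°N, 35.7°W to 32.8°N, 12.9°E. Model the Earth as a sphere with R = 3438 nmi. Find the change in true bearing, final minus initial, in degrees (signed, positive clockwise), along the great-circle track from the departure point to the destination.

Initial bearing θ₁ = atan2(sin Δλ cos φ₂, cos φ₁ sin φ₂ − sin φ₁ cos φ₂ cos Δλ) = 104.74°
Final bearing θ₂ = (initial bearing from the destination back to the start) + 180° = 140.70°
Δθ = θ₂ − θ₁ = +36.0°

+36.0°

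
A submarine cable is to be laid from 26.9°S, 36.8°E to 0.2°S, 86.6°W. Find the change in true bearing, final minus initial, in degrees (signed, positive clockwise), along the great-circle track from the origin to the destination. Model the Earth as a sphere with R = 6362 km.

Initial bearing θ₁ = atan2(sin Δλ cos φ₂, cos φ₁ sin φ₂ − sin φ₁ cos φ₂ cos Δλ) = 253.19°
Final bearing θ₂ = (initial bearing from the destination back to the start) + 180° = 301.38°
Δθ = θ₂ − θ₁ = +48.2°

+48.2°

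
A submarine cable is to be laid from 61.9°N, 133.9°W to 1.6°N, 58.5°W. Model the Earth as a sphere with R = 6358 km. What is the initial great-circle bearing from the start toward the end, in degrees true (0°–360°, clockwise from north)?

102.2°

θ = atan2( sin Δλ·cos φ₂ ,  cos φ₁ sin φ₂ − sin φ₁ cos φ₂ cos Δλ )
  = atan2(+0.9673, -0.2091) = 102.20°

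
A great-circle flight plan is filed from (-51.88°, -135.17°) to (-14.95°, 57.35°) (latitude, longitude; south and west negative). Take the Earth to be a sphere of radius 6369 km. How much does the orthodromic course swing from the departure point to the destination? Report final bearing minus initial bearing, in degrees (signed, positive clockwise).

At departure: θ₁ = atan2(sin Δλ cos φ₂, cos φ₁ sin φ₂ − sin φ₁ cos φ₂ cos Δλ) = 193.08°
At arrival: θ₂ = atan2(sin Δλ cos φ₁, −cos φ₂ sin φ₁ + sin φ₂ cos φ₁ cos Δλ) = 351.68°
Δθ = θ₂ − θ₁ = +158.6°

+158.6°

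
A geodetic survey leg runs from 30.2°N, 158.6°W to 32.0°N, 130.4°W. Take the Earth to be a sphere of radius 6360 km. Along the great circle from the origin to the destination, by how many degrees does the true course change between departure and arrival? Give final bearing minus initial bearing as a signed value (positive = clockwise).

+14.8°

At departure: θ₁ = atan2(sin Δλ cos φ₂, cos φ₁ sin φ₂ − sin φ₁ cos φ₂ cos Δλ) = 78.43°
At arrival: θ₂ = atan2(sin Δλ cos φ₁, −cos φ₂ sin φ₁ + sin φ₂ cos φ₁ cos Δλ) = 93.22°
Δθ = θ₂ − θ₁ = +14.8°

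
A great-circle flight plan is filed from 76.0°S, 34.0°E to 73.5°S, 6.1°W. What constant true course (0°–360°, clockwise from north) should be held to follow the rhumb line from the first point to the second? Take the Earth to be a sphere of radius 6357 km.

283.4°

Δψ = ln[tan(π/4+φ₂/2)/tan(π/4+φ₁/2)] = +0.1663
Δλ = -0.6999 rad (taken the short way round)
course = atan2(Δλ, Δψ) = 283.36°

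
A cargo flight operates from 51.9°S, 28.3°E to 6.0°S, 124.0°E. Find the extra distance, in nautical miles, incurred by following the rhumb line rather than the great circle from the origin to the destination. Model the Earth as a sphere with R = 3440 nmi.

Great circle: cos σ = sin φ₁ sin φ₂ + cos φ₁ cos φ₂ cos Δλ,  σ = 1.5495 rad → d_gc = 5330.2 nmi
Rhumb line: Δψ = +0.9584, q = Δφ/Δψ = 0.8359, d_rh = R√(Δφ²+q²Δλ²) = 5537.2 nmi
Excess = 5537.2 − 5330.2 = 207.0 ≈ 207 nmi

207 nmi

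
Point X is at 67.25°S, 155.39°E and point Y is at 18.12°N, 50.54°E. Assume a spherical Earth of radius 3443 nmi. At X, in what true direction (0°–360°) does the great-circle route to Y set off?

263.5°

θ = atan2( sin Δλ·cos φ₂ ,  cos φ₁ sin φ₂ − sin φ₁ cos φ₂ cos Δλ )
  = atan2(-0.9187, -0.1044) = 263.52°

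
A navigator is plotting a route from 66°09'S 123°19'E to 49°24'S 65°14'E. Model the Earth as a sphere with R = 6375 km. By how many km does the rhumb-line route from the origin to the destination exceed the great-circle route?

120 km

Great circle: cos σ = sin φ₁ sin φ₂ + cos φ₁ cos φ₂ cos Δλ,  σ = 0.5853 rad → d_gc = 3731.2 km
Rhumb line: Δψ = +0.5605, q = Δφ/Δψ = 0.5216, d_rh = R√(Δφ²+q²Δλ²) = 3851.6 km
Excess = 3851.6 − 3731.2 = 120.4 ≈ 120 km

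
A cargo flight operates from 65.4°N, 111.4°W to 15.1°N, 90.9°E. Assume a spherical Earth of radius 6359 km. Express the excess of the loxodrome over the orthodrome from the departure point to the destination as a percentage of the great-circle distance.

23.9%

Great circle: σ = 1.7062 rad → d_gc = Rσ = 10849.7 km
Rhumb: Δφ = -0.8779, Δλ = -2.7524, Δψ = -1.2564, q = Δφ/Δψ = 0.6987 → d_rh = R√(Δφ²+q²Δλ²) = 13443.2 km
Excess = (13443.2 − 10849.7) / 10849.7 = 2593.5 / 10849.7 = 23.90% ≈ 23.9%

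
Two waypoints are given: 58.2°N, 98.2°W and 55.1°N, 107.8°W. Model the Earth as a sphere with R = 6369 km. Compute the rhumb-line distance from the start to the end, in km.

Rhumb course C = atan2(Δλ, Δψ) with Δψ = ln[tan(π/4+φ₂/2)/tan(π/4+φ₁/2)] = -0.0985, Δλ = -0.1676 → C = 239.55°
d = R·|Δφ| / |cos C| = 6369·0.05411 / 0.50673 = 680 km

680 km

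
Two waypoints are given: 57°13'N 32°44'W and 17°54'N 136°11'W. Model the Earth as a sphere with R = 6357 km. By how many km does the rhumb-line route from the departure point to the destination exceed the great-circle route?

Great circle: cos σ = sin φ₁ sin φ₂ + cos φ₁ cos φ₂ cos Δλ,  σ = 1.4318 rad → d_gc = 9101.9 km
Rhumb line: Δψ = -0.9060, q = Δφ/Δψ = 0.7574, d_rh = R√(Δφ²+q²Δλ²) = 9726.3 km
Excess = 9726.3 − 9101.9 = 624.4 ≈ 624 km

624 km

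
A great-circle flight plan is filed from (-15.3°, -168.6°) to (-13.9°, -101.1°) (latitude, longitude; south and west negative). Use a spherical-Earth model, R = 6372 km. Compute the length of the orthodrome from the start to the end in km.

7235 km

cos σ = sin φ₁ sin φ₂ + cos φ₁ cos φ₂ cos Δλ
      = sin(-15.30°)sin(-13.90°) + cos(-15.30°)cos(-13.90°)cos(67.50°) = 0.4217
σ = 65.058° → d = Rσ = 6372·1.13548 = 7235 km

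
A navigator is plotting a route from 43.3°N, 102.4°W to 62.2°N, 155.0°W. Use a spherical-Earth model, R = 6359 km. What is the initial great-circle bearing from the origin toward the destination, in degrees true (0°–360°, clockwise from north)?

θ = atan2( sin Δλ·cos φ₂ ,  cos φ₁ sin φ₂ − sin φ₁ cos φ₂ cos Δλ )
  = atan2(-0.3705, +0.4495) = 320.50°

320.5°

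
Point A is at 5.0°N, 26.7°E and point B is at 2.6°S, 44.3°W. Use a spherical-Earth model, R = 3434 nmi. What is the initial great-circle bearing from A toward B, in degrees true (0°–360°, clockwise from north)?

265.5°

N = sin Δλ·cos φ₂ = -0.9445;  D = cos φ₁ sin φ₂ − sin φ₁ cos φ₂ cos Δλ = -0.0735
initial course = atan2(N, D) = 265.55°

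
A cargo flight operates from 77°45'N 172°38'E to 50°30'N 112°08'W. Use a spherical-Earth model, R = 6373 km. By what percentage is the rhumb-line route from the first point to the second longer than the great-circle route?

6.0%

Great circle: σ = 0.6625 rad → d_gc = Rσ = 4222.1 km
Rhumb: Δφ = -0.4756, Δλ = +1.3131, Δψ = -1.2077, q = Δφ/Δψ = 0.3938 → d_rh = R√(Δφ²+q²Δλ²) = 4477.4 km
Excess = (4477.4 − 4222.1) / 4222.1 = 255.3 / 4222.1 = 6.047% ≈ 6.0%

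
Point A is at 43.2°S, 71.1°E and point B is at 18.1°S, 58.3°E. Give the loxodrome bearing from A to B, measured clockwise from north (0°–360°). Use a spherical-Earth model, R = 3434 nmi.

Δψ = ln[tan(π/4+φ₂/2)/tan(π/4+φ₁/2)] = +0.5163
Δλ = -0.2234 rad (taken the short way round)
course = atan2(Δλ, Δψ) = 336.60°

336.6°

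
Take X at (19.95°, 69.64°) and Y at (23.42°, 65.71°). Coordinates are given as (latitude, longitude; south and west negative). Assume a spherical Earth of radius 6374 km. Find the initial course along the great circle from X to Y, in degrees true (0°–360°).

θ = atan2( sin Δλ·cos φ₂ ,  cos φ₁ sin φ₂ − sin φ₁ cos φ₂ cos Δλ )
  = atan2(-0.0629, +0.0613) = 314.25°

314.2°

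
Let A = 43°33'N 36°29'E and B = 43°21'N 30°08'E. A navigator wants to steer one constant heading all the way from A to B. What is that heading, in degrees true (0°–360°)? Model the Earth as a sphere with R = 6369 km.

267.5°

Δψ = ln[tan(π/4+φ₂/2)/tan(π/4+φ₁/2)] = -0.0048
Δλ = -0.1108 rad (taken the short way round)
course = atan2(Δλ, Δψ) = 267.52°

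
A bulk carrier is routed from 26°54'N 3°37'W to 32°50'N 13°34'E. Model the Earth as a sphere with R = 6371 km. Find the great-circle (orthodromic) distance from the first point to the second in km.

1781 km

Haversine: a = sin²(Δφ/2)+cos φ₁ cos φ₂ sin²(Δλ/2) = 0.01940;  σ = 2·atan2(√a,√(1−a))
σ = 16.014° → d = Rσ = 6371·0.27949 = 1781 km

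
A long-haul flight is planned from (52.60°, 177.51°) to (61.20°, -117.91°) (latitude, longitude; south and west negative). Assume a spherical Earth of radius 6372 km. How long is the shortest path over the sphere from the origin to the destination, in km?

3863 km

Haversine: a = sin²(Δφ/2)+cos φ₁ cos φ₂ sin²(Δλ/2) = 0.08912;  σ = 2·atan2(√a,√(1−a))
σ = 34.739° → d = Rσ = 6372·0.60632 = 3863 km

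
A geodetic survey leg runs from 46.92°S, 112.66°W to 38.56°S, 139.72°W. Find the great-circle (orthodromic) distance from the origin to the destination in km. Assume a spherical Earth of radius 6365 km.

2380 km

Haversine: a = sin²(Δφ/2)+cos φ₁ cos φ₂ sin²(Δλ/2) = 0.03455;  σ = 2·atan2(√a,√(1−a))
σ = 21.423° → d = Rσ = 6365·0.37391 = 2380 km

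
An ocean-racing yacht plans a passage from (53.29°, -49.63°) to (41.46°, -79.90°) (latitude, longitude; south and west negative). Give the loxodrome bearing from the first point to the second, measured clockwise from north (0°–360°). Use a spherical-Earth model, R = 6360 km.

Δψ = ln[tan(π/4+φ₂/2)/tan(π/4+φ₁/2)] = -0.3067
Δλ = -0.5283 rad (taken the short way round)
course = atan2(Δλ, Δψ) = 239.86°

239.9°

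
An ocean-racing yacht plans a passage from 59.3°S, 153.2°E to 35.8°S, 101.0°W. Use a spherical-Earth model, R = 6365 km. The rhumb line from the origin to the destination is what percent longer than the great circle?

Great circle: σ = 1.1699 rad → d_gc = Rσ = 7446.5 km
Rhumb: Δφ = +0.4102, Δλ = +1.8466, Δψ = +0.6228, q = Δφ/Δψ = 0.6585 → d_rh = R√(Δφ²+q²Δλ²) = 8168.6 km
Excess = (8168.6 − 7446.5) / 7446.5 = 722.1 / 7446.5 = 9.70% ≈ 9.7%

9.7%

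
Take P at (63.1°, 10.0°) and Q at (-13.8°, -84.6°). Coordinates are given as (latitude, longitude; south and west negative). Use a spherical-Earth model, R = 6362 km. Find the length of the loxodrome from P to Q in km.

Δψ = ln[tan(π/4+φ₂/2)/tan(π/4+φ₁/2)] = -1.6739;  Δφ = -1.3422 rad,  Δλ = -1.6511 rad
q = Δφ/Δψ = 0.8018
d = R·√(Δφ² + q²Δλ²) = 6362·1.88523 = 11994 km

11994 km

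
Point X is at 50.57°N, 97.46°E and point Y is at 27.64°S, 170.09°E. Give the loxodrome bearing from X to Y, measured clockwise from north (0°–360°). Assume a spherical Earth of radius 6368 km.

Δψ = ln[tan(π/4+φ₂/2)/tan(π/4+φ₁/2)] = -1.5285
Δλ = +1.2676 rad (taken the short way round)
course = atan2(Δλ, Δψ) = 140.33°

140.3°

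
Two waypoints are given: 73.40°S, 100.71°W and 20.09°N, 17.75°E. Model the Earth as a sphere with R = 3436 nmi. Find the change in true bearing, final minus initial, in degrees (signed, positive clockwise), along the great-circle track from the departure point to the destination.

-95.4°

At departure: θ₁ = atan2(sin Δλ cos φ₂, cos φ₁ sin φ₂ − sin φ₁ cos φ₂ cos Δλ) = 111.83°
At arrival: θ₂ = atan2(sin Δλ cos φ₁, −cos φ₂ sin φ₁ + sin φ₂ cos φ₁ cos Δλ) = 16.40°
Δθ = θ₂ − θ₁ = -95.4°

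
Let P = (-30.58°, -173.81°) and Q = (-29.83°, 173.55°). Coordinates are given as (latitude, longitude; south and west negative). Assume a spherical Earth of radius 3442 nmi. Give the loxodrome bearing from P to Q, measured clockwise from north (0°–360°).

273.9°

Δψ = ln[tan(π/4+φ₂/2)/tan(π/4+φ₁/2)] = +0.0151
Δλ = -0.2206 rad (taken the short way round)
course = atan2(Δλ, Δψ) = 273.93°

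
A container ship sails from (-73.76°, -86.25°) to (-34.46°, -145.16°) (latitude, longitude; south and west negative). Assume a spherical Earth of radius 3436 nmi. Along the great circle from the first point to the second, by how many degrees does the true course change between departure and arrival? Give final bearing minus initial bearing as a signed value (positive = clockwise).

+51.8°

Initial bearing θ₁ = atan2(sin Δλ cos φ₂, cos φ₁ sin φ₂ − sin φ₁ cos φ₂ cos Δλ) = 289.54°
Final bearing θ₂ = (initial bearing from the destination back to the start) + 180° = 341.36°
Δθ = θ₂ − θ₁ = +51.8°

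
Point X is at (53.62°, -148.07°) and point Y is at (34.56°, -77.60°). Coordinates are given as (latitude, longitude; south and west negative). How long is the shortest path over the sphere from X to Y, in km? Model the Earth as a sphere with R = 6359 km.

Haversine: a = sin²(Δφ/2)+cos φ₁ cos φ₂ sin²(Δλ/2) = 0.19000;  σ = 2·atan2(√a,√(1−a))
σ = 51.684° → d = Rσ = 6359·0.90205 = 5736 km

5736 km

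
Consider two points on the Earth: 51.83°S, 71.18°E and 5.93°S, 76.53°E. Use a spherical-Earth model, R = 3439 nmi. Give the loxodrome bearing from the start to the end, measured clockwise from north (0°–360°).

Meridional parts: M(φ₁)=-1.0614, M(φ₂)=-0.1037 → ΔM = +0.9577;  Δλ = +0.0934 rad
tan C = Δλ / ΔM = +0.0975 → C = 5.57°

5.6°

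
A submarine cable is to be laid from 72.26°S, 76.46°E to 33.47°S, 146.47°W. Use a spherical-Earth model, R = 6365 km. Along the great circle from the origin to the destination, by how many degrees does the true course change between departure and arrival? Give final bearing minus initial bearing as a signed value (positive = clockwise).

-130.1°

Initial bearing θ₁ = atan2(sin Δλ cos φ₂, cos φ₁ sin φ₂ − sin φ₁ cos φ₂ cos Δλ) = 142.85°
Final bearing θ₂ = (initial bearing from the destination back to the start) + 180° = 12.74°
Δθ = θ₂ − θ₁ = -130.1°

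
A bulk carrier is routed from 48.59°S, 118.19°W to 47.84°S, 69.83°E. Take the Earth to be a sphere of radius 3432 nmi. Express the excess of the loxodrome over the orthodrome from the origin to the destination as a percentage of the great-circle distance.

37.5%

Great circle: σ = 1.4542 rad → d_gc = Rσ = 4990.8 nmi
Rhumb: Δφ = +0.0131, Δλ = -3.0016, Δψ = +0.0196, q = Δφ/Δψ = 0.6663 → d_rh = R√(Δφ²+q²Δλ²) = 6864.3 nmi
Excess = (6864.3 − 4990.8) / 4990.8 = 1873.5 / 4990.8 = 37.54% ≈ 37.5%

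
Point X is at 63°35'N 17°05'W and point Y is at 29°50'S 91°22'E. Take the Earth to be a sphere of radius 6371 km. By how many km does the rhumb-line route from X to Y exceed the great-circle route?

Great circle: cos σ = sin φ₁ sin φ₂ + cos φ₁ cos φ₂ cos Δλ,  σ = 2.1745 rad → d_gc = 13853.6 km
Rhumb line: Δψ = -1.9954, q = Δφ/Δψ = 0.8171, d_rh = R√(Δφ²+q²Δλ²) = 14317.5 km
Excess = 14317.5 − 13853.6 = 463.9 ≈ 464 km

464 km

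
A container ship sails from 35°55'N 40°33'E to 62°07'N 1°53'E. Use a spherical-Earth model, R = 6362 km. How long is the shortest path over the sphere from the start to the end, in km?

cos σ = sin φ₁ sin φ₂ + cos φ₁ cos φ₂ cos Δλ
      = sin(35.92°)sin(62.12°) + cos(35.92°)cos(62.12°)cos(-38.67°) = 0.8142
σ = 35.488° → d = Rσ = 6362·0.61939 = 3941 km

3941 km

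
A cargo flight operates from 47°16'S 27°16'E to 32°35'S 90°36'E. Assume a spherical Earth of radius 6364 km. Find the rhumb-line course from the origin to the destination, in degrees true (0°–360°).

73.1°

Δψ = ln[tan(π/4+φ₂/2)/tan(π/4+φ₁/2)] = +0.3364
Δλ = +1.1054 rad (taken the short way round)
course = atan2(Δλ, Δψ) = 73.07°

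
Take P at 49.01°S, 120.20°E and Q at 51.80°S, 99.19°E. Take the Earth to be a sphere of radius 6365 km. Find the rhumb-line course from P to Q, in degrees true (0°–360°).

258.2°

Meridional parts: M(φ₁)=-0.9841, M(φ₂)=-1.0605 → ΔM = -0.0764;  Δλ = -0.3667 rad
tan C = Δλ / ΔM = +4.7977 → C = 258.23°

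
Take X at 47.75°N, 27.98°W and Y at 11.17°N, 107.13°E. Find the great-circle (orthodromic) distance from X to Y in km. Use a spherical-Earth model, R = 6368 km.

cos σ = sin φ₁ sin φ₂ + cos φ₁ cos φ₂ cos Δλ
      = sin(47.75°)sin(11.17°) + cos(47.75°)cos(11.17°)cos(135.11°) = -0.3239
σ = 108.901° → d = Rσ = 6368·1.90067 = 12103 km

12103 km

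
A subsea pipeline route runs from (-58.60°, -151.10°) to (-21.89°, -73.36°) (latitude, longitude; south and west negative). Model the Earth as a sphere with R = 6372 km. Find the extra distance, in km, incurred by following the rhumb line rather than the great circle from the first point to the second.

277 km

Great circle: cos σ = sin φ₁ sin φ₂ + cos φ₁ cos φ₂ cos Δλ,  σ = 1.1364 rad → d_gc = 7240.99 km
Rhumb line: Δψ = +0.8774, q = Δφ/Δψ = 0.7302, d_rh = R√(Δφ²+q²Δλ²) = 7518.47 km
Excess = 7518.47 − 7240.99 = 277.48 ≈ 277 km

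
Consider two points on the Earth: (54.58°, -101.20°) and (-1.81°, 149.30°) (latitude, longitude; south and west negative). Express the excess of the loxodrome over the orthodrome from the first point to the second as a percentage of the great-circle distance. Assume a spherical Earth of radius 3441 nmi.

Great circle: σ = 1.7917 rad → d_gc = Rσ = 6165.2 nmi
Rhumb: Δφ = -0.9842, Δλ = -1.9111, Δψ = -1.1731, q = Δφ/Δψ = 0.8390 → d_rh = R√(Δφ²+q²Δλ²) = 6473.6 nmi
Excess = (6473.6 − 6165.2) / 6165.2 = 308.4 / 6165.2 = 5.00% ≈ 5.0%

5.0%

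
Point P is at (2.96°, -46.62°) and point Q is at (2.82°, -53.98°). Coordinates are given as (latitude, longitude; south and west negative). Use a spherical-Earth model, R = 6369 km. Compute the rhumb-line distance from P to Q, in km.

817 km

Δψ = ln[tan(π/4+φ₂/2)/tan(π/4+φ₁/2)] = -0.0024;  Δφ = -0.0024 rad,  Δλ = -0.1285 rad
q = Δφ/Δψ = 0.9987
d = R·√(Δφ² + q²Δλ²) = 6369·0.12832 = 817 km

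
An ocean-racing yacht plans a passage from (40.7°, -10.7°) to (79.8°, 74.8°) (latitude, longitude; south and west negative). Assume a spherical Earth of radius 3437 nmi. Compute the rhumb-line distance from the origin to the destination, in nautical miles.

3173 nmi

Rhumb course C = atan2(Δλ, Δψ) with Δψ = ln[tan(π/4+φ₂/2)/tan(π/4+φ₁/2)] = +1.6374, Δλ = +1.4923 → C = 42.34°
d = R·|Δφ| / |cos C| = 3437·0.68242 / 0.73911 = 3173 nmi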